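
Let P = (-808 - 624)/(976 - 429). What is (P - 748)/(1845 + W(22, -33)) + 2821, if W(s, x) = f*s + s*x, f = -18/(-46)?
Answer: 40010517821/14186445 ≈ 2820.3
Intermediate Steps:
f = 9/23 (f = -18*(-1/46) = 9/23 ≈ 0.39130)
P = -1432/547 ≈ -2.6179
W(s, x) = 9*s/23 + s*x
(P - 748)/(1845 + W(22, -33)) + 2821 = (-1432/547 - 748)/(1845 + (1/23)*22*(9 + 23*(-33))) + 2821 = -410588/(547*(1845 + (1/23)*22*(9 - 759))) + 2821 = -410588/(547*(1845 + (1/23)*22*(-750))) + 2821 = -410588/(547*(1845 - 16500/23)) + 2821 = -410588/(547*25935/23) + 2821 = -410588/547*23/25935 + 2821 = -9443524/14186445 + 2821 = 40010517821/14186445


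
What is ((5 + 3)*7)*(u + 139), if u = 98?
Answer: 13272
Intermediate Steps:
((5 + 3)*7)*(u + 139) = ((5 + 3)*7)*(98 + 139) = (8*7)*237 = 56*237 = 13272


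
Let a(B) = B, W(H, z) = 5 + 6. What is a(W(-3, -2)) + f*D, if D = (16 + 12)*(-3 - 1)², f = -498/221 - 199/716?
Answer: -44426115/39559 ≈ -1123.0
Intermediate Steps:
W(H, z) = 11
f = -400547/158236 (f = -498*1/221 - 199*1/716 = -498/221 - 199/716 = -400547/158236 ≈ -2.5313)
D = 448 (D = 28*(-4)² = 28*16 = 448)
a(W(-3, -2)) + f*D = 11 - 400547/158236*448 = 11 - 44861264/39559 = -44426115/39559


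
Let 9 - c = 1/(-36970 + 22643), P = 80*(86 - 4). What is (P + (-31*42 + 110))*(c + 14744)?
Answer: 1134613933376/14327 ≈ 7.9194e+7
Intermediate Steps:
P = 6560 (P = 80*82 = 6560)
c = 128944/14327 (c = 9 - 1/(-36970 + 22643) = 9 - 1/(-14327) = 9 - 1*(-1/14327) = 9 + 1/14327 = 128944/14327 ≈ 9.0001)
(P + (-31*42 + 110))*(c + 14744) = (6560 + (-31*42 + 110))*(128944/14327 + 14744) = (6560 + (-1302 + 110))*(211366232/14327) = (6560 - 1192)*(211366232/14327) = 5368*(211366232/14327) = 1134613933376/14327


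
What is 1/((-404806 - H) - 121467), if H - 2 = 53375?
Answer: -1/579650 ≈ -1.7252e-6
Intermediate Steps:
H = 53377 (H = 2 + 53375 = 53377)
1/((-404806 - H) - 121467) = 1/((-404806 - 1*53377) - 121467) = 1/((-404806 - 53377) - 121467) = 1/(-458183 - 121467) = 1/(-579650) = -1/579650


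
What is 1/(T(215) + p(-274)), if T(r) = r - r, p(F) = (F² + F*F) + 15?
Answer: 1/150167 ≈ 6.6593e-6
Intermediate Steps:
p(F) = 15 + 2*F² (p(F) = (F² + F²) + 15 = 2*F² + 15 = 15 + 2*F²)
T(r) = 0
1/(T(215) + p(-274)) = 1/(0 + (15 + 2*(-274)²)) = 1/(0 + (15 + 2*75076)) = 1/(0 + (15 + 150152)) = 1/(0 + 150167) = 1/150167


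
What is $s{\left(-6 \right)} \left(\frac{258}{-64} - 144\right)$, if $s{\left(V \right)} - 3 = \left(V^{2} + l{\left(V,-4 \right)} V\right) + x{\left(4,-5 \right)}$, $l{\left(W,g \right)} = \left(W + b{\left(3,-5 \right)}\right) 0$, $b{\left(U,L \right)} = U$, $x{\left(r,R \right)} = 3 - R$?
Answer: $- \frac{222639}{32} \approx -6957.5$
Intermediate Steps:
$l{\left(W,g \right)} = 0$ ($l{\left(W,g \right)} = \left(W + 3\right) 0 = \left(3 + W\right) 0 = 0$)
$s{\left(V \right)} = 11 + V^{2}$ ($s{\left(V \right)} = 3 + \left(\left(V^{2} + 0 V\right) + \left(3 - -5\right)\right) = 3 + \left(\left(V^{2} + 0\right) + \left(3 + 5\right)\right) = 3 + \left(V^{2} + 8\right) = 3 + \left(8 + V^{2}\right) = 11 + V^{2}$)
$s{\left(-6 \right)} \left(\frac{258}{-64} - 144\right) = \left(11 + \left(-6\right)^{2}\right) \left(\frac{258}{-64} - 144\right) = \left(11 + 36\right) \left(258 \left(- \frac{1}{64}\right) - 144\right) = 47 \left(- \frac{129}{32} - 144\right) = 47 \left(- \frac{4737}{32}\right) = - \frac{222639}{32}$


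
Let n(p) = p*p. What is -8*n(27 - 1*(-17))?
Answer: -15488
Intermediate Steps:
n(p) = p**2
-8*n(27 - 1*(-17)) = -8*(27 - 1*(-17))**2 = -8*(27 + 17)**2 = -8*44**2 = -8*1936 = -15488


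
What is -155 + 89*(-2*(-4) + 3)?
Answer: 824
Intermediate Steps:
-155 + 89*(-2*(-4) + 3) = -155 + 89*(8 + 3) = -155 + 89*11 = -155 + 979 = 824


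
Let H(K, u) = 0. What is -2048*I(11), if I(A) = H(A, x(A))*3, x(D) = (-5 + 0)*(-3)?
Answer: 0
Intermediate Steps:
x(D) = 15 (x(D) = -5*(-3) = 15)
I(A) = 0 (I(A) = 0*3 = 0)
-2048*I(11) = -2048*0 = 0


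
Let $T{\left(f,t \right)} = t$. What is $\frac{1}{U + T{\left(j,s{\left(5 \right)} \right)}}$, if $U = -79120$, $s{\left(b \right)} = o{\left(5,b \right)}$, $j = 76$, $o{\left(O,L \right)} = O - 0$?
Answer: $- \frac{1}{79115} \approx -1.264 \cdot 10^{-5}$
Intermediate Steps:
$o{\left(O,L \right)} = O$ ($o{\left(O,L \right)} = O + 0 = O$)
$s{\left(b \right)} = 5$
$\frac{1}{U + T{\left(j,s{\left(5 \right)} \right)}} = \frac{1}{-79120 + 5} = \frac{1}{-79115} = - \frac{1}{79115}$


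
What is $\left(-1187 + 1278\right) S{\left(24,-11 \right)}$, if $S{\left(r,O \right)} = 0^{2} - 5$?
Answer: $-455$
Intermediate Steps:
$S{\left(r,O \right)} = -5$ ($S{\left(r,O \right)} = 0 - 5 = -5$)
$\left(-1187 + 1278\right) S{\left(24,-11 \right)} = \left(-1187 + 1278\right) \left(-5\right) = 91 \left(-5\right) = -455$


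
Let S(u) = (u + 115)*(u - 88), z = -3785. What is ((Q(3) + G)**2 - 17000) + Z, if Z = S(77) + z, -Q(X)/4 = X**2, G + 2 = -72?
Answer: -10797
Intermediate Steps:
G = -74 (G = -2 - 72 = -74)
Q(X) = -4*X**2
S(u) = (-88 + u)*(115 + u) (S(u) = (115 + u)*(-88 + u) = (-88 + u)*(115 + u))
Z = -5897 (Z = (-10120 + 77**2 + 27*77) - 3785 = (-10120 + 5929 + 2079) - 3785 = -2112 - 3785 = -5897)
((Q(3) + G)**2 - 17000) + Z = ((-4*3**2 - 74)**2 - 17000) - 5897 = ((-4*9 - 74)**2 - 17000) - 5897 = ((-36 - 74)**2 - 17000) - 5897 = ((-110)**2 - 17000) - 5897 = (12100 - 17000) - 5897 = -4900 - 5897 = -10797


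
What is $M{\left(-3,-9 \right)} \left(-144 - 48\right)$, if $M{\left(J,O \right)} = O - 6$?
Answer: $2880$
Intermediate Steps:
$M{\left(J,O \right)} = -6 + O$
$M{\left(-3,-9 \right)} \left(-144 - 48\right) = \left(-6 - 9\right) \left(-144 - 48\right) = \left(-15\right) \left(-192\right) = 2880$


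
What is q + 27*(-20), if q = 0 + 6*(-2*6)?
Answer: -612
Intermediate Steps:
q = -72 (q = 0 + 6*(-12) = 0 - 72 = -72)
q + 27*(-20) = -72 + 27*(-20) = -72 - 540 = -612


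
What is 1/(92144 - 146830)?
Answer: -1/54686 ≈ -1.8286e-5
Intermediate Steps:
1/(92144 - 146830) = 1/(-54686) = -1/54686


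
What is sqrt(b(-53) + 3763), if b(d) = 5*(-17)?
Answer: sqrt(3678) ≈ 60.646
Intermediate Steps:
b(d) = -85
sqrt(b(-53) + 3763) = sqrt(-85 + 3763) = sqrt(3678)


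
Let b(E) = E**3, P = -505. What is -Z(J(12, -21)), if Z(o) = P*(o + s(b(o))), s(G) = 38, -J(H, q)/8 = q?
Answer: 104030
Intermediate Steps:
J(H, q) = -8*q
Z(o) = -19190 - 505*o (Z(o) = -505*(o + 38) = -505*(38 + o) = -19190 - 505*o)
-Z(J(12, -21)) = -(-19190 - (-4040)*(-21)) = -(-19190 - 505*168) = -(-19190 - 84840) = -1*(-104030) = 104030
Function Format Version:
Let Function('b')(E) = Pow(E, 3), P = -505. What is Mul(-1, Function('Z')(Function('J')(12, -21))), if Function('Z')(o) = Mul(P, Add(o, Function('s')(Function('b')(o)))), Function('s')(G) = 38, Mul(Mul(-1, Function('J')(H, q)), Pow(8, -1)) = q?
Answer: 104030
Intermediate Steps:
Function('J')(H, q) = Mul(-8, q)
Function('Z')(o) = Add(-19190, Mul(-505, o)) (Function('Z')(o) = Mul(-505, Add(o, 38)) = Mul(-505, Add(38, o)) = Add(-19190, Mul(-505, o)))
Mul(-1, Function('Z')(Function('J')(12, -21))) = Mul(-1, Add(-19190, Mul(-505, Mul(-8, -21)))) = Mul(-1, Add(-19190, Mul(-505, 168))) = Mul(-1, Add(-19190, -84840)) = Mul(-1, -104030) = 104030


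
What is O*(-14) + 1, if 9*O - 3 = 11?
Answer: -187/9 ≈ -20.778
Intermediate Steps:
O = 14/9 (O = 1/3 + (1/9)*11 = 1/3 + 11/9 = 14/9 ≈ 1.5556)
O*(-14) + 1 = (14/9)*(-14) + 1 = -196/9 + 1 = -187/9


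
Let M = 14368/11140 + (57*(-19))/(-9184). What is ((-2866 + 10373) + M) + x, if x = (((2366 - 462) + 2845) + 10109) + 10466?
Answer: 839768937723/25577440 ≈ 32832.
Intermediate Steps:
M = 36005083/25577440 (M = 14368*(1/11140) - 1083*(-1/9184) = 3592/2785 + 1083/9184 = 36005083/25577440 ≈ 1.4077)
x = 25324 (x = ((1904 + 2845) + 10109) + 10466 = (4749 + 10109) + 10466 = 14858 + 10466 = 25324)
((-2866 + 10373) + M) + x = ((-2866 + 10373) + 36005083/25577440) + 25324 = (7507 + 36005083/25577440) + 25324 = 192045847163/25577440 + 25324 = 839768937723/25577440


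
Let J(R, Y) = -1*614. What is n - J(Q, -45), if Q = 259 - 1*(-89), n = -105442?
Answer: -104828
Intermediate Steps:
Q = 348 (Q = 259 + 89 = 348)
J(R, Y) = -614
n - J(Q, -45) = -105442 - 1*(-614) = -105442 + 614 = -104828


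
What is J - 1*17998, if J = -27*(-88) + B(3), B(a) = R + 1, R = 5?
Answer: -15616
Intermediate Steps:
B(a) = 6 (B(a) = 5 + 1 = 6)
J = 2382 (J = -27*(-88) + 6 = 2376 + 6 = 2382)
J - 1*17998 = 2382 - 1*17998 = 2382 - 17998 = -15616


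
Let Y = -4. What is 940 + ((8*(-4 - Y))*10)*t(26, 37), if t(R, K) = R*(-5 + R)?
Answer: 940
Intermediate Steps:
940 + ((8*(-4 - Y))*10)*t(26, 37) = 940 + ((8*(-4 - 1*(-4)))*10)*(26*(-5 + 26)) = 940 + ((8*(-4 + 4))*10)*(26*21) = 940 + ((8*0)*10)*546 = 940 + (0*10)*546 = 940 + 0*546 = 940 + 0 = 940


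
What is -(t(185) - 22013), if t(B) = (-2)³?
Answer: 22021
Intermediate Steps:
t(B) = -8
-(t(185) - 22013) = -(-8 - 22013) = -1*(-22021) = 22021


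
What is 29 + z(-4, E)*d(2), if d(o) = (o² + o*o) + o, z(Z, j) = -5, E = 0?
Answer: -21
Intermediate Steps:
d(o) = o + 2*o² (d(o) = (o² + o²) + o = 2*o² + o = o + 2*o²)
29 + z(-4, E)*d(2) = 29 - 10*(1 + 2*2) = 29 - 10*(1 + 4) = 29 - 10*5 = 29 - 5*10 = 29 - 50 = -21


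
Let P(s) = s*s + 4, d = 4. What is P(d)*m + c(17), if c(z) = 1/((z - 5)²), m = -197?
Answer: -567359/144 ≈ -3940.0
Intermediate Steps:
c(z) = (-5 + z)⁻² (c(z) = 1/((-5 + z)²) = (-5 + z)⁻²)
P(s) = 4 + s² (P(s) = s² + 4 = 4 + s²)
P(d)*m + c(17) = (4 + 4²)*(-197) + (-5 + 17)⁻² = (4 + 16)*(-197) + 12⁻² = 20*(-197) + 1/144 = -3940 + 1/144 = -567359/144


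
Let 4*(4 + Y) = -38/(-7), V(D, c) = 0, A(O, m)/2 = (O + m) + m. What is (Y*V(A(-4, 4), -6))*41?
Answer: 0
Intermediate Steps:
A(O, m) = 2*O + 4*m (A(O, m) = 2*((O + m) + m) = 2*(O + 2*m) = 2*O + 4*m)
Y = -37/14 (Y = -4 + (-38/(-7))/4 = -4 + (-38*(-⅐))/4 = -4 + (¼)*(38/7) = -4 + 19/14 = -37/14 ≈ -2.6429)
(Y*V(A(-4, 4), -6))*41 = -37/14*0*41 = 0*41 = 0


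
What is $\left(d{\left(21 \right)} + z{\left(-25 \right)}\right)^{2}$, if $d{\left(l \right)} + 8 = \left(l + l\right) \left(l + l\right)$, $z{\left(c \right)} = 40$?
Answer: $3225616$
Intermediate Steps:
$d{\left(l \right)} = -8 + 4 l^{2}$ ($d{\left(l \right)} = -8 + \left(l + l\right) \left(l + l\right) = -8 + 2 l 2 l = -8 + 4 l^{2}$)
$\left(d{\left(21 \right)} + z{\left(-25 \right)}\right)^{2} = \left(\left(-8 + 4 \cdot 21^{2}\right) + 40\right)^{2} = \left(\left(-8 + 4 \cdot 441\right) + 40\right)^{2} = \left(\left(-8 + 1764\right) + 40\right)^{2} = \left(1756 + 40\right)^{2} = 1796^{2} = 3225616$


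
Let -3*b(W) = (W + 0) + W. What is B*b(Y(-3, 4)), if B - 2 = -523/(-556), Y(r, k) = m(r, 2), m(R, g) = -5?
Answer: 2725/278 ≈ 9.8022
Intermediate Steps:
Y(r, k) = -5
b(W) = -2*W/3 (b(W) = -((W + 0) + W)/3 = -(W + W)/3 = -2*W/3)
B = 1635/556 (B = 2 - 523/(-556) = 2 - 523*(-1/556) = 2 + 523/556 = 1635/556 ≈ 2.9406)
B*b(Y(-3, 4)) = 1635*(-⅔*(-5))/556 = (1635/556)*(10/3) = 2725/278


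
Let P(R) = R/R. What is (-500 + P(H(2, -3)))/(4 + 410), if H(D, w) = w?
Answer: -499/414 ≈ -1.2053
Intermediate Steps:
P(R) = 1
(-500 + P(H(2, -3)))/(4 + 410) = (-500 + 1)/(4 + 410) = -499/414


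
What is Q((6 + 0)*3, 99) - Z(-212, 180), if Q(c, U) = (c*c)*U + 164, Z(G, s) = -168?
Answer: 32408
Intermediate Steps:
Q(c, U) = 164 + U*c² (Q(c, U) = c²*U + 164 = U*c² + 164 = 164 + U*c²)
Q((6 + 0)*3, 99) - Z(-212, 180) = (164 + 99*((6 + 0)*3)²) - 1*(-168) = (164 + 99*(6*3)²) + 168 = (164 + 99*18²) + 168 = (164 + 99*324) + 168 = (164 + 32076) + 168 = 32240 + 168 = 32408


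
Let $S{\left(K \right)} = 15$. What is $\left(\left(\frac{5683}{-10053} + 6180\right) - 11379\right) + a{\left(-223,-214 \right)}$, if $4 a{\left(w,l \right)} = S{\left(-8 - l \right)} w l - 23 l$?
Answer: $\frac{1759158734}{10053} \approx 1.7499 \cdot 10^{5}$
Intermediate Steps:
$a{\left(w,l \right)} = - \frac{23 l}{4} + \frac{15 l w}{4}$ ($a{\left(w,l \right)} = \frac{15 w l - 23 l}{4} = \frac{15 l w - 23 l}{4} = \frac{- 23 l + 15 l w}{4} = - \frac{23 l}{4} + \frac{15 l w}{4}$)
$\left(\left(\frac{5683}{-10053} + 6180\right) - 11379\right) + a{\left(-223,-214 \right)} = \left(\left(\frac{5683}{-10053} + 6180\right) - 11379\right) + \frac{1}{4} \left(-214\right) \left(-23 + 15 \left(-223\right)\right) = \left(\left(5683 \left(- \frac{1}{10053}\right) + 6180\right) - 11379\right) + \frac{1}{4} \left(-214\right) \left(-23 - 3345\right) = \left(\left(- \frac{5683}{10053} + 6180\right) - 11379\right) + \frac{1}{4} \left(-214\right) \left(-3368\right) = \left(\frac{62121857}{10053} - 11379\right) + 180188 = - \frac{52271230}{10053} + 180188 = \frac{1759158734}{10053}$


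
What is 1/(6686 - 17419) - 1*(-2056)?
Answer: 22067047/10733 ≈ 2056.0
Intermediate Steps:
1/(6686 - 17419) - 1*(-2056) = 1/(-10733) + 2056 = -1/10733 + 2056 = 22067047/10733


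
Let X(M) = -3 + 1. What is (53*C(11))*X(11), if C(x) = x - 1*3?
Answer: -848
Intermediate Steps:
X(M) = -2
C(x) = -3 + x (C(x) = x - 3 = -3 + x)
(53*C(11))*X(11) = (53*(-3 + 11))*(-2) = (53*8)*(-2) = 424*(-2) = -848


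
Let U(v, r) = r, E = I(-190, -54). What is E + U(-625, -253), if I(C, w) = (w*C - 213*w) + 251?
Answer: 21760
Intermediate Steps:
I(C, w) = 251 - 213*w + C*w (I(C, w) = (C*w - 213*w) + 251 = (-213*w + C*w) + 251 = 251 - 213*w + C*w)
E = 22013 (E = 251 - 213*(-54) - 190*(-54) = 251 + 11502 + 10260 = 22013)
E + U(-625, -253) = 22013 - 253 = 21760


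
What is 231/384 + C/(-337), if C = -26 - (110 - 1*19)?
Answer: 40925/43136 ≈ 0.94874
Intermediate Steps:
C = -117 (C = -26 - (110 - 19) = -26 - 1*91 = -26 - 91 = -117)
231/384 + C/(-337) = 231/384 - 117/(-337) = 231*(1/384) - 117*(-1/337) = 77/128 + 117/337 = 40925/43136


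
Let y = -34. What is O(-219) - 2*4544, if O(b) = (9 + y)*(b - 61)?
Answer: -2088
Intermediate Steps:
O(b) = 1525 - 25*b (O(b) = (9 - 34)*(b - 61) = -25*(-61 + b) = 1525 - 25*b)
O(-219) - 2*4544 = (1525 - 25*(-219)) - 2*4544 = (1525 + 5475) - 9088 = 7000 - 9088 = -2088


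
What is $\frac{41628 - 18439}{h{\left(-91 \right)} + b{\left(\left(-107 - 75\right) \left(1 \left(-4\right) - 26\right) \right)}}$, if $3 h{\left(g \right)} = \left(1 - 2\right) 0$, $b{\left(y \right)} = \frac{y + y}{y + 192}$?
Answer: $\frac{10922019}{910} \approx 12002.0$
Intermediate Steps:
$b{\left(y \right)} = \frac{2 y}{192 + y}$
$h{\left(g \right)} = 0$ ($h{\left(g \right)} = \frac{\left(1 - 2\right) 0}{3} = \frac{\left(-1\right) 0}{3} = \frac{1}{3} \cdot 0 = 0$)
$\frac{41628 - 18439}{h{\left(-91 \right)} + b{\left(\left(-107 - 75\right) \left(1 \left(-4\right) - 26\right) \right)}} = \frac{41628 - 18439}{0 + \frac{2 \left(-107 - 75\right) \left(1 \left(-4\right) - 26\right)}{192 + \left(-107 - 75\right) \left(1 \left(-4\right) - 26\right)}} = \frac{23189}{0 + \frac{2 \left(- 182 \left(-4 - 26\right)\right)}{192 - 182 \left(-4 - 26\right)}} = \frac{23189}{0 + \frac{2 \left(\left(-182\right) \left(-30\right)\right)}{192 - -5460}} = \frac{23189}{0 + 2 \cdot 5460 \frac{1}{192 + 5460}} = \frac{23189}{0 + 2 \cdot 5460 \cdot \frac{1}{5652}} = \frac{23189}{0 + \frac{910}{471}} = \frac{23189}{\frac{910}{471}} = 23189 \cdot \frac{471}{910} = \frac{10922019}{910}$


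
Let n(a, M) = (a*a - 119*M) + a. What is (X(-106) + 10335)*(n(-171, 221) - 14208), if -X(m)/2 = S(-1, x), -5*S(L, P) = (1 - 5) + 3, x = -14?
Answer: -590984101/5 ≈ -1.1820e+8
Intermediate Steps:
S(L, P) = ⅕ (S(L, P) = -((1 - 5) + 3)/5 = -(-4 + 3)/5 = -⅕*(-1) = ⅕)
X(m) = -⅖ (X(m) = -2*⅕ = -⅖)
n(a, M) = a + a² - 119*M (n(a, M) = (a² - 119*M) + a = a + a² - 119*M)
(X(-106) + 10335)*(n(-171, 221) - 14208) = (-⅖ + 10335)*((-171 + (-171)² - 119*221) - 14208) = 51673*((-171 + 29241 - 26299) - 14208)/5 = 51673*(2771 - 14208)/5 = (51673/5)*(-11437) = -590984101/5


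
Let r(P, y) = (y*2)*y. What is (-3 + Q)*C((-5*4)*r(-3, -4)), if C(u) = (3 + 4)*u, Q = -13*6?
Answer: 362880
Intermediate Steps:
r(P, y) = 2*y² (r(P, y) = (2*y)*y = 2*y²)
Q = -78
C(u) = 7*u
(-3 + Q)*C((-5*4)*r(-3, -4)) = (-3 - 78)*(7*((-5*4)*(2*(-4)²))) = -567*(-40*16) = -567*(-20*32) = -567*(-640) = -81*(-4480) = 362880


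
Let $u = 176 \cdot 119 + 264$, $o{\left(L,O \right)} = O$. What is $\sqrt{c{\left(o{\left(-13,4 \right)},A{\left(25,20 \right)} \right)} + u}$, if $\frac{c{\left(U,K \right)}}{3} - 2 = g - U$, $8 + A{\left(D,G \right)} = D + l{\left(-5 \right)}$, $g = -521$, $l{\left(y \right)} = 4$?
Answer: $\sqrt{19639} \approx 140.14$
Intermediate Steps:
$u = 21208$ ($u = 20944 + 264 = 21208$)
$A{\left(D,G \right)} = -4 + D$ ($A{\left(D,G \right)} = -8 + \left(D + 4\right) = -8 + \left(4 + D\right) = -4 + D$)
$c{\left(U,K \right)} = -1557 - 3 U$ ($c{\left(U,K \right)} = 6 + 3 \left(-521 - U\right) = 6 - \left(1563 + 3 U\right) = -1557 - 3 U$)
$\sqrt{c{\left(o{\left(-13,4 \right)},A{\left(25,20 \right)} \right)} + u} = \sqrt{\left(-1557 - 12\right) + 21208} = \sqrt{-1569 + 21208} = \sqrt{19639}$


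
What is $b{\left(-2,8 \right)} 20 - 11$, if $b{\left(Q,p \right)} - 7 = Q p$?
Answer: $-191$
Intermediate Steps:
$b{\left(Q,p \right)} = 7 + Q p$
$b{\left(-2,8 \right)} 20 - 11 = \left(7 - 16\right) 20 - 11 = \left(-9\right) 20 - 11 = -180 - 11 = -191$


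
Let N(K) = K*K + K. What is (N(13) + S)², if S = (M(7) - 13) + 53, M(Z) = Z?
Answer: 52441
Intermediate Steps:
S = 47 (S = (7 - 13) + 53 = -6 + 53 = 47)
N(K) = K + K² (N(K) = K² + K = K + K²)
(N(13) + S)² = (13*(1 + 13) + 47)² = (13*14 + 47)² = (182 + 47)² = 229² = 52441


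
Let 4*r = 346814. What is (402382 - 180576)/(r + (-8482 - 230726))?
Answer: -443612/305009 ≈ -1.4544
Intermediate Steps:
r = 173407/2 (r = (¼)*346814 = 173407/2 ≈ 86704.)
(402382 - 180576)/(r + (-8482 - 230726)) = (402382 - 180576)/(173407/2 + (-8482 - 230726)) = 221806/(173407/2 - 239208) = 221806/(-305009/2) = 221806*(-2/305009) = -443612/305009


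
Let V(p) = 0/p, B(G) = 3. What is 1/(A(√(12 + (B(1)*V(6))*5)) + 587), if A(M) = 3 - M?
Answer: 295/174044 + √3/174044 ≈ 0.0017049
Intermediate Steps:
V(p) = 0
1/(A(√(12 + (B(1)*V(6))*5)) + 587) = 1/((3 - √(12 + (3*0)*5)) + 587) = 1/((3 - √(12 + 0*5)) + 587) = 1/((3 - √(12 + 0)) + 587) = 1/((3 - √12) + 587) = 1/((3 - 2*√3) + 587) = 1/(590 - 2*√3)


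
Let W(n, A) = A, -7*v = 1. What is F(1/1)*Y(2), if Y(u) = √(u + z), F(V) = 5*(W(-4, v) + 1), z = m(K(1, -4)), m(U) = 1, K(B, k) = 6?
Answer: 30*√3/7 ≈ 7.4231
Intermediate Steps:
v = -⅐ (v = -⅐*1 = -⅐ ≈ -0.14286)
z = 1
F(V) = 30/7 (F(V) = 5*(-⅐ + 1) = 5*(6/7) = 30/7)
Y(u) = √(1 + u) (Y(u) = √(u + 1) = √(1 + u))
F(1/1)*Y(2) = 30*√(1 + 2)/7 = 30*√3/7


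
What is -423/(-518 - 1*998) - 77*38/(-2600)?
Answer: 172988/123175 ≈ 1.4044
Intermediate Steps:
-423/(-518 - 1*998) - 77*38/(-2600) = -423/(-518 - 998) - 2926*(-1/2600) = -423/(-1516) + 1463/1300 = -423*(-1/1516) + 1463/1300 = 423/1516 + 1463/1300 = 172988/123175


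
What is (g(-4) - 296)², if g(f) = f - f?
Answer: 87616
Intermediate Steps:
g(f) = 0
(g(-4) - 296)² = (0 - 296)² = (-296)² = 87616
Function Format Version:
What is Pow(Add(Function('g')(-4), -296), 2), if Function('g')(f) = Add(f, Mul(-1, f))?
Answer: 87616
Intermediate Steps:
Function('g')(f) = 0
Pow(Add(Function('g')(-4), -296), 2) = Pow(Add(0, -296), 2) = Pow(-296, 2) = 87616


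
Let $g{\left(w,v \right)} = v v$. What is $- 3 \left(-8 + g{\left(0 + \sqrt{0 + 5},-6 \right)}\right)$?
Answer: $-84$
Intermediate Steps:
$g{\left(w,v \right)} = v^{2}$
$- 3 \left(-8 + g{\left(0 + \sqrt{0 + 5},-6 \right)}\right) = - 3 \left(-8 + \left(-6\right)^{2}\right) = - 3 \left(-8 + 36\right) = \left(-3\right) 28 = -84$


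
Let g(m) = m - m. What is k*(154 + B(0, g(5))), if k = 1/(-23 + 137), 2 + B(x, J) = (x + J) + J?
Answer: 4/3 ≈ 1.3333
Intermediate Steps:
g(m) = 0
B(x, J) = -2 + x + 2*J (B(x, J) = -2 + ((x + J) + J) = -2 + ((J + x) + J) = -2 + (x + 2*J) = -2 + x + 2*J)
k = 1/114 ≈ 0.0087719
k*(154 + B(0, g(5))) = (154 + (-2 + 0 + 2*0))/114 = (154 + (-2 + 0 + 0))/114 = (154 - 2)/114 = (1/114)*152 = 4/3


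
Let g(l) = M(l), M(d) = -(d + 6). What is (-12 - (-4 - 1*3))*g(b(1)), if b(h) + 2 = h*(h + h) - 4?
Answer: 10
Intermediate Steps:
b(h) = -6 + 2*h² (b(h) = -2 + (h*(h + h) - 4) = -2 + (h*(2*h) - 4) = -2 + (2*h² - 4) = -2 + (-4 + 2*h²) = -6 + 2*h²)
M(d) = -6 - d (M(d) = -(6 + d) = -6 - d)
g(l) = -6 - l
(-12 - (-4 - 1*3))*g(b(1)) = (-12 - (-4 - 1*3))*(-6 - (-6 + 2*1²)) = (-12 - (-4 - 3))*(-6 - (-6 + 2*1)) = (-12 - 1*(-7))*(-6 - (-6 + 2)) = (-12 + 7)*(-6 - 1*(-4)) = -5*(-6 + 4) = -5*(-2) = 10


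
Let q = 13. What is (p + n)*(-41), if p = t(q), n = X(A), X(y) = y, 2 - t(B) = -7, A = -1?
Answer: -328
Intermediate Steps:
t(B) = 9 (t(B) = 2 - 1*(-7) = 2 + 7 = 9)
n = -1
p = 9
(p + n)*(-41) = (9 - 1)*(-41) = 8*(-41) = -328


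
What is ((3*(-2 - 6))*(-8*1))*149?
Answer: 28608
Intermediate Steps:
((3*(-2 - 6))*(-8*1))*149 = ((3*(-8))*(-8))*149 = -24*(-8)*149 = 192*149 = 28608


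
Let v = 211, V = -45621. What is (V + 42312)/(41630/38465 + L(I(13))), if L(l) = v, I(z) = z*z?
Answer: -25456137/1631549 ≈ -15.602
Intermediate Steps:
I(z) = z²
L(l) = 211
(V + 42312)/(41630/38465 + L(I(13))) = (-45621 + 42312)/(41630/38465 + 211) = -3309/(41630*(1/38465) + 211) = -3309/(8326/7693 + 211) = -3309/1631549/7693 = -3309*7693/1631549 = -25456137/1631549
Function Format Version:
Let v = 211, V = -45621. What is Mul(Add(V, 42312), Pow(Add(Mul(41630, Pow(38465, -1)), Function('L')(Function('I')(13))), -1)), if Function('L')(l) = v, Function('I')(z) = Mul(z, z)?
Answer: Rational(-25456137, 1631549) ≈ -15.602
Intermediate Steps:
Function('I')(z) = Pow(z, 2)
Function('L')(l) = 211
Mul(Add(V, 42312), Pow(Add(Mul(41630, Pow(38465, -1)), Function('L')(Function('I')(13))), -1)) = Mul(Add(-45621, 42312), Pow(Add(Mul(41630, Pow(38465, -1)), 211), -1)) = Mul(-3309, Pow(Add(Mul(41630, Rational(1, 38465)), 211), -1)) = Mul(-3309, Pow(Add(Rational(8326, 7693), 211), -1)) = Mul(-3309, Pow(Rational(1631549, 7693), -1)) = Mul(-3309, Rational(7693, 1631549)) = Rational(-25456137, 1631549)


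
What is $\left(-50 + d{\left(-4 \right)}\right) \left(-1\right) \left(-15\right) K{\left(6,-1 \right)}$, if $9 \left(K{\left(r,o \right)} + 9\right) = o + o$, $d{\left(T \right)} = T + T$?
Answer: $\frac{24070}{3} \approx 8023.3$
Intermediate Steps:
$d{\left(T \right)} = 2 T$
$K{\left(r,o \right)} = -9 + \frac{2 o}{9}$ ($K{\left(r,o \right)} = -9 + \frac{o + o}{9} = -9 + \frac{2 o}{9}$)
$\left(-50 + d{\left(-4 \right)}\right) \left(-1\right) \left(-15\right) K{\left(6,-1 \right)} = \left(-50 + 2 \left(-4\right)\right) \left(-1\right) \left(-15\right) \left(-9 + \frac{2}{9} \left(-1\right)\right) = \left(-50 - 8\right) 15 \left(-9 - \frac{2}{9}\right) = - 58 \cdot 15 \left(- \frac{83}{9}\right) = \left(-58\right) \left(- \frac{415}{3}\right) = \frac{24070}{3}$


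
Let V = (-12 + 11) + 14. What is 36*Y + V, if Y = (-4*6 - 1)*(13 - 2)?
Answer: -9887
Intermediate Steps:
V = 13 (V = -1 + 14 = 13)
Y = -275 (Y = (-24 - 1)*11 = -25*11 = -275)
36*Y + V = 36*(-275) + 13 = -9900 + 13 = -9887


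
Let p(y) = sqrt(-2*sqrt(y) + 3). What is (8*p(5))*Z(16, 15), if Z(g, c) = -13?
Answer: -104*sqrt(3 - 2*sqrt(5)) ≈ -126.18*I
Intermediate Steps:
p(y) = sqrt(3 - 2*sqrt(y))
(8*p(5))*Z(16, 15) = (8*sqrt(3 - 2*sqrt(5)))*(-13) = -104*sqrt(3 - 2*sqrt(5))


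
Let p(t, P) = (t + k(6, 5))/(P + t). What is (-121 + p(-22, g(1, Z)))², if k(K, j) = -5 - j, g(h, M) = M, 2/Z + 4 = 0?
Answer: 28955161/2025 ≈ 14299.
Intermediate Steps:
Z = -½ (Z = 2/(-4 + 0) = 2/(-4) = 2*(-¼) = -½ ≈ -0.50000)
p(t, P) = (-10 + t)/(P + t) (p(t, P) = (t + (-5 - 1*5))/(P + t) = (t + (-5 - 5))/(P + t) = (t - 10)/(P + t) = (-10 + t)/(P + t))
(-121 + p(-22, g(1, Z)))² = (-121 + (-10 - 22)/(-½ - 22))² = (-121 - 32/(-45/2))² = (-121 - 2/45*(-32))² = (-121 + 64/45)² = (-5381/45)² = 28955161/2025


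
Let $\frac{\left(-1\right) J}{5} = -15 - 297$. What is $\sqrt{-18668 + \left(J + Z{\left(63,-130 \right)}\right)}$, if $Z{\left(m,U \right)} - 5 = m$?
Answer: $4 i \sqrt{1065} \approx 130.54 i$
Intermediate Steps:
$Z{\left(m,U \right)} = 5 + m$
$J = 1560$ ($J = - 5 \left(-15 - 297\right) = \left(-5\right) \left(-312\right) = 1560$)
$\sqrt{-18668 + \left(J + Z{\left(63,-130 \right)}\right)} = \sqrt{-18668 + \left(1560 + \left(5 + 63\right)\right)} = \sqrt{-18668 + \left(1560 + 68\right)} = \sqrt{-18668 + 1628} = \sqrt{-17040} = 4 i \sqrt{1065}$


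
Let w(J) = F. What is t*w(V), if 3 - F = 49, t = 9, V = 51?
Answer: -414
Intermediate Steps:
F = -46 (F = 3 - 1*49 = 3 - 49 = -46)
w(J) = -46
t*w(V) = 9*(-46) = -414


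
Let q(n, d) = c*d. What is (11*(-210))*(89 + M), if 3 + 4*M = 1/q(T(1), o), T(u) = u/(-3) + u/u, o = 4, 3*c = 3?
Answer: -1632015/8 ≈ -2.0400e+5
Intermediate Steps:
c = 1 (c = (1/3)*3 = 1)
T(u) = 1 - u/3 (T(u) = u*(-1/3) + 1 = -u/3 + 1 = 1 - u/3)
q(n, d) = d (q(n, d) = 1*d = d)
M = -11/16 (M = -3/4 + (1/4)/4 = -3/4 + (1/4)*(1/4) = -3/4 + 1/16 = -11/16 ≈ -0.68750)
(11*(-210))*(89 + M) = (11*(-210))*(89 - 11/16) = -2310*1413/16 = -1632015/8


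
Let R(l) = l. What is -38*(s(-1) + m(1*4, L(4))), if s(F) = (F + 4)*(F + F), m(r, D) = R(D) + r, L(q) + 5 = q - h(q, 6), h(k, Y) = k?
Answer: 266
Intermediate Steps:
L(q) = -5 (L(q) = -5 + (q - q) = -5 + 0 = -5)
m(r, D) = D + r
s(F) = 2*F*(4 + F) (s(F) = (4 + F)*(2*F) = 2*F*(4 + F))
-38*(s(-1) + m(1*4, L(4))) = -38*(2*(-1)*(4 - 1) + (-5 + 1*4)) = -38*(2*(-1)*3 + (-5 + 4)) = -38*(-6 - 1) = -38*(-7) = 266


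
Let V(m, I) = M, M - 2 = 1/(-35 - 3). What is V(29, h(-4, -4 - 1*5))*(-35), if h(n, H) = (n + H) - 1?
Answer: -2625/38 ≈ -69.079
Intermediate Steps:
h(n, H) = -1 + H + n (h(n, H) = (H + n) - 1 = -1 + H + n)
M = 75/38 (M = 2 + 1/(-35 - 3) = 2 + 1/(-38) = 2 - 1/38 = 75/38 ≈ 1.9737)
V(m, I) = 75/38
V(29, h(-4, -4 - 1*5))*(-35) = (75/38)*(-35) = -2625/38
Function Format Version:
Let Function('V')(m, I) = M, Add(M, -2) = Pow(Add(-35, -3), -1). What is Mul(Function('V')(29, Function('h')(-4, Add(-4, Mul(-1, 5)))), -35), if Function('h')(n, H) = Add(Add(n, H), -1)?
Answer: Rational(-2625, 38) ≈ -69.079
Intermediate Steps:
Function('h')(n, H) = Add(-1, H, n) (Function('h')(n, H) = Add(Add(H, n), -1) = Add(-1, H, n))
M = Rational(75, 38) (M = Add(2, Pow(Add(-35, -3), -1)) = Add(2, Pow(-38, -1)) = Add(2, Rational(-1, 38)) = Rational(75, 38) ≈ 1.9737)
Function('V')(m, I) = Rational(75, 38)
Mul(Function('V')(29, Function('h')(-4, Add(-4, Mul(-1, 5)))), -35) = Mul(Rational(75, 38), -35) = Rational(-2625, 38)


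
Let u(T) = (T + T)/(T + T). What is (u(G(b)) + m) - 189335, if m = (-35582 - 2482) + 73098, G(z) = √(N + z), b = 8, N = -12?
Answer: -154300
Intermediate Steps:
G(z) = √(-12 + z)
m = 35034 (m = -38064 + 73098 = 35034)
u(T) = 1 (u(T) = (2*T)/((2*T)) = (2*T)*(1/(2*T)) = 1)
(u(G(b)) + m) - 189335 = (1 + 35034) - 189335 = 35035 - 189335 = -154300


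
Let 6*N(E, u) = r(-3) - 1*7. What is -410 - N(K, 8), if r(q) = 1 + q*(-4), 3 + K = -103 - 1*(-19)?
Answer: -411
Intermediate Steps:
K = -87 (K = -3 + (-103 - 1*(-19)) = -3 + (-103 + 19) = -3 - 84 = -87)
r(q) = 1 - 4*q
N(E, u) = 1 (N(E, u) = ((1 - 4*(-3)) - 1*7)/6 = ((1 + 12) - 7)/6 = (13 - 7)/6 = (1/6)*6 = 1)
-410 - N(K, 8) = -410 - 1*1 = -410 - 1 = -411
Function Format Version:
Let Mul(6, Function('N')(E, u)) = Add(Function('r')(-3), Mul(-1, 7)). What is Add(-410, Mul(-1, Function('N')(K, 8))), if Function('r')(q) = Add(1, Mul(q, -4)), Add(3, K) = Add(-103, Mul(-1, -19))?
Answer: -411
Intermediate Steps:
K = -87 (K = Add(-3, Add(-103, Mul(-1, -19))) = Add(-3, Add(-103, 19)) = Add(-3, -84) = -87)
Function('r')(q) = Add(1, Mul(-4, q))
Function('N')(E, u) = 1 (Function('N')(E, u) = Mul(Rational(1, 6), Add(Add(1, Mul(-4, -3)), Mul(-1, 7))) = Mul(Rational(1, 6), Add(Add(1, 12), -7)) = Mul(Rational(1, 6), Add(13, -7)) = Mul(Rational(1, 6), 6) = 1)
Add(-410, Mul(-1, Function('N')(K, 8))) = Add(-410, Mul(-1, 1)) = Add(-410, -1) = -411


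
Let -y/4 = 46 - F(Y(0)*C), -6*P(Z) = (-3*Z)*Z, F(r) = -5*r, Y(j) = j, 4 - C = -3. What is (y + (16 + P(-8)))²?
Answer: 18496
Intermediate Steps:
C = 7 (C = 4 - 1*(-3) = 4 + 3 = 7)
P(Z) = Z²/2 (P(Z) = -(-3*Z)*Z/6 = -(-1)*Z²/2 = Z²/2)
y = -184 (y = -4*(46 - (-5)*0*7) = -4*(46 - (-5)*0) = -4*(46 - 1*0) = -4*(46 + 0) = -4*46 = -184)
(y + (16 + P(-8)))² = (-184 + (16 + (½)*(-8)²))² = (-184 + (16 + (½)*64))² = (-184 + (16 + 32))² = (-184 + 48)² = (-136)² = 18496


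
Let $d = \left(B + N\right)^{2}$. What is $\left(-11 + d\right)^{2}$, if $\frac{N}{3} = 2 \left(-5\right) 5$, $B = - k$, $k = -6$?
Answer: $429525625$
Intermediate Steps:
$B = 6$ ($B = \left(-1\right) \left(-6\right) = 6$)
$N = -150$ ($N = 3 \cdot 2 \left(-5\right) 5 = 3 \left(\left(-10\right) 5\right) = 3 \left(-50\right) = -150$)
$d = 20736$ ($d = \left(6 - 150\right)^{2} = \left(-144\right)^{2} = 20736$)
$\left(-11 + d\right)^{2} = \left(-11 + 20736\right)^{2} = 20725^{2} = 429525625$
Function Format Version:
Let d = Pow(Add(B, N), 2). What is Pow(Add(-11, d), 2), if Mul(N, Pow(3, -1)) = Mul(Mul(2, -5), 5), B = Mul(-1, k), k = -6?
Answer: 429525625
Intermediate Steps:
B = 6 (B = Mul(-1, -6) = 6)
N = -150 (N = Mul(3, Mul(Mul(2, -5), 5)) = Mul(3, Mul(-10, 5)) = Mul(3, -50) = -150)
d = 20736 (d = Pow(Add(6, -150), 2) = Pow(-144, 2) = 20736)
Pow(Add(-11, d), 2) = Pow(Add(-11, 20736), 2) = Pow(20725, 2) = 429525625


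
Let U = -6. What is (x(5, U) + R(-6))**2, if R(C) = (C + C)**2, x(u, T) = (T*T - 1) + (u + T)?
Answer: 31684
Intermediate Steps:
x(u, T) = -1 + T + u + T**2 (x(u, T) = (T**2 - 1) + (T + u) = (-1 + T**2) + (T + u) = -1 + T + u + T**2)
R(C) = 4*C**2 (R(C) = (2*C)**2 = 4*C**2)
(x(5, U) + R(-6))**2 = ((-1 - 6 + 5 + (-6)**2) + 4*(-6)**2)**2 = ((-1 - 6 + 5 + 36) + 4*36)**2 = (34 + 144)**2 = 178**2 = 31684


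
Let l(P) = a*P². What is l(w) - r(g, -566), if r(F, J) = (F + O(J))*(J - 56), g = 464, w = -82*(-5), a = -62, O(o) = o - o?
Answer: -10133592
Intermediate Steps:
O(o) = 0
w = 410
l(P) = -62*P²
r(F, J) = F*(-56 + J) (r(F, J) = (F + 0)*(J - 56) = F*(-56 + J))
l(w) - r(g, -566) = -62*410² - 464*(-56 - 566) = -62*168100 - 464*(-622) = -10422200 - 1*(-288608) = -10422200 + 288608 = -10133592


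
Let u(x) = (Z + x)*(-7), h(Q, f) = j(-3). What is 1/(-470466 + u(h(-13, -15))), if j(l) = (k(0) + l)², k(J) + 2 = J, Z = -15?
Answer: -1/470536 ≈ -2.1252e-6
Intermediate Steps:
k(J) = -2 + J
j(l) = (-2 + l)² (j(l) = ((-2 + 0) + l)² = (-2 + l)²)
h(Q, f) = 25 (h(Q, f) = (-2 - 3)² = (-5)² = 25)
u(x) = 105 - 7*x (u(x) = (-15 + x)*(-7) = 105 - 7*x)
1/(-470466 + u(h(-13, -15))) = 1/(-470466 + (105 - 7*25)) = 1/(-470466 + (105 - 175)) = 1/(-470466 - 70) = 1/(-470536) = -1/470536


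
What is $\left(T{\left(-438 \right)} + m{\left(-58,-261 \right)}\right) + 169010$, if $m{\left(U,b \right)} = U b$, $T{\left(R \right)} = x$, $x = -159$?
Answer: $183989$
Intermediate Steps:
$T{\left(R \right)} = -159$
$\left(T{\left(-438 \right)} + m{\left(-58,-261 \right)}\right) + 169010 = \left(-159 - -15138\right) + 169010 = \left(-159 + 15138\right) + 169010 = 14979 + 169010 = 183989$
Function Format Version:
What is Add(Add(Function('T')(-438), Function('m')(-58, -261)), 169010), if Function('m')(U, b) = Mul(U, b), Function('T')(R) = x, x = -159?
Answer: 183989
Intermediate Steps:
Function('T')(R) = -159
Add(Add(Function('T')(-438), Function('m')(-58, -261)), 169010) = Add(Add(-159, Mul(-58, -261)), 169010) = Add(Add(-159, 15138), 169010) = Add(14979, 169010) = 183989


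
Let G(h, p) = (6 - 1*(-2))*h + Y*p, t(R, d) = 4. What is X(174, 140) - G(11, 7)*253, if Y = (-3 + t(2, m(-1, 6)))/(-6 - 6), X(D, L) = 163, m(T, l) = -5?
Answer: -263441/12 ≈ -21953.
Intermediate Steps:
Y = -1/12 (Y = (-3 + 4)/(-6 - 6) = 1/(-12) = 1*(-1/12) = -1/12 ≈ -0.083333)
G(h, p) = 8*h - p/12 (G(h, p) = (6 - 1*(-2))*h - p/12 = (6 + 2)*h - p/12 = 8*h - p/12)
X(174, 140) - G(11, 7)*253 = 163 - (8*11 - 1/12*7)*253 = 163 - (88 - 7/12)*253 = 163 - 1049*253/12 = 163 - 1*265397/12 = 163 - 265397/12 = -263441/12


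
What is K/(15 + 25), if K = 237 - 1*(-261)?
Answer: 249/20 ≈ 12.450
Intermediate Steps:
K = 498 (K = 237 + 261 = 498)
K/(15 + 25) = 498/(15 + 25) = 498/40 = 498*(1/40) = 249/20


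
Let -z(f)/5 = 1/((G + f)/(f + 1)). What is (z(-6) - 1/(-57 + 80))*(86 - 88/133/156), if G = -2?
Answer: -65013245/238602 ≈ -272.48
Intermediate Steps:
z(f) = -5*(1 + f)/(-2 + f) (z(f) = -5*(f + 1)/(-2 + f) = -5*(1 + f)/(-2 + f))
(z(-6) - 1/(-57 + 80))*(86 - 88/133/156) = (5*(-1 - 1*(-6))/(-2 - 6) - 1/(-57 + 80))*(86 - 88/133/156) = (5*(-1 + 6)/(-8) - 1/23)*(86 - 88*1/133*(1/156)) = (5*(-⅛)*5 - 1*1/23)*(86 - 88/133*1/156) = (-25/8 - 1/23)*(86 - 22/5187) = -583/184*446060/5187 = -65013245/238602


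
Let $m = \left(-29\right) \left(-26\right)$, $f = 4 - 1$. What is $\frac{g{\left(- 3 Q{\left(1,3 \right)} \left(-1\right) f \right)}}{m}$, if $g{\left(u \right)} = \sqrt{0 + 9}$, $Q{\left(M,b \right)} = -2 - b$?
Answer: $\frac{3}{754} \approx 0.0039788$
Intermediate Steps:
$f = 3$
$m = 754$
$g{\left(u \right)} = 3$ ($g{\left(u \right)} = \sqrt{9} = 3$)
$\frac{g{\left(- 3 Q{\left(1,3 \right)} \left(-1\right) f \right)}}{m} = \frac{3}{754}$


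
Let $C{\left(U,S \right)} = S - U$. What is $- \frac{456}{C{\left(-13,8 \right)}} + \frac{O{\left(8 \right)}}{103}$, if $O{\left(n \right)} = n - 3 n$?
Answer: $- \frac{15768}{721} \approx -21.87$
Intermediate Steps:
$O{\left(n \right)} = - 2 n$
$- \frac{456}{C{\left(-13,8 \right)}} + \frac{O{\left(8 \right)}}{103} = - \frac{456}{8 - -13} + \frac{\left(-2\right) 8}{103} = - \frac{456}{8 + 13} - \frac{16}{103} = - \frac{456}{21} - \frac{16}{103} = \left(-456\right) \frac{1}{21} - \frac{16}{103} = - \frac{152}{7} - \frac{16}{103} = - \frac{15768}{721}$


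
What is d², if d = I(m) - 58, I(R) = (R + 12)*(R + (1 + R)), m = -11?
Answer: 6241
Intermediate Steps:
I(R) = (1 + 2*R)*(12 + R) (I(R) = (12 + R)*(1 + 2*R) = (1 + 2*R)*(12 + R))
d = -79 (d = (12 + 2*(-11)² + 25*(-11)) - 58 = (12 + 2*121 - 275) - 58 = (12 + 242 - 275) - 58 = -21 - 58 = -79)
d² = (-79)² = 6241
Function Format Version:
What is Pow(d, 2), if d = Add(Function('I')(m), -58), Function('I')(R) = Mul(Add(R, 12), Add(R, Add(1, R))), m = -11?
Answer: 6241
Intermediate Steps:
Function('I')(R) = Mul(Add(1, Mul(2, R)), Add(12, R)) (Function('I')(R) = Mul(Add(12, R), Add(1, Mul(2, R))) = Mul(Add(1, Mul(2, R)), Add(12, R)))
d = -79 (d = Add(Add(12, Mul(2, Pow(-11, 2)), Mul(25, -11)), -58) = Add(Add(12, Mul(2, 121), -275), -58) = Add(Add(12, 242, -275), -58) = Add(-21, -58) = -79)
Pow(d, 2) = Pow(-79, 2) = 6241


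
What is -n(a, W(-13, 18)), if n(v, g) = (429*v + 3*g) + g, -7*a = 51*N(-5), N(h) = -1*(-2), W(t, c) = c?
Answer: 43254/7 ≈ 6179.1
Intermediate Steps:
N(h) = 2
a = -102/7 (a = -51*2/7 = -1/7*102 = -102/7 ≈ -14.571)
n(v, g) = 4*g + 429*v (n(v, g) = (3*g + 429*v) + g = 4*g + 429*v)
-n(a, W(-13, 18)) = -(4*18 + 429*(-102/7)) = -(72 - 43758/7) = -1*(-43254/7) = 43254/7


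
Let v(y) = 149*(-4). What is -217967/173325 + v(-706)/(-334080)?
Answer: -1211918561/965073600 ≈ -1.2558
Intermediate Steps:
v(y) = -596
-217967/173325 + v(-706)/(-334080) = -217967/173325 - 596/(-334080) = -217967*1/173325 - 596*(-1/334080) = -217967/173325 + 149/83520 = -1211918561/965073600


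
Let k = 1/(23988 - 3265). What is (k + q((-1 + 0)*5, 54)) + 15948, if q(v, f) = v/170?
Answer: 660979591/41446 ≈ 15948.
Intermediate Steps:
q(v, f) = v/170 (q(v, f) = v*(1/170) = v/170)
k = 1/20723 ≈ 4.8256e-5
(k + q((-1 + 0)*5, 54)) + 15948 = (1/20723 + ((-1 + 0)*5)/170) + 15948 = (1/20723 + (-1*5)/170) + 15948 = (1/20723 + (1/170)*(-5)) + 15948 = (1/20723 - 1/34) + 15948 = -1217/41446 + 15948 = 660979591/41446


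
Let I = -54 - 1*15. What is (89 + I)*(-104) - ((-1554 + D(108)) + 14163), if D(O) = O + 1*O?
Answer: -14905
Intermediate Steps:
I = -69 (I = -54 - 15 = -69)
D(O) = 2*O (D(O) = O + O = 2*O)
(89 + I)*(-104) - ((-1554 + D(108)) + 14163) = (89 - 69)*(-104) - ((-1554 + 2*108) + 14163) = 20*(-104) - ((-1554 + 216) + 14163) = -2080 - (-1338 + 14163) = -2080 - 1*12825 = -2080 - 12825 = -14905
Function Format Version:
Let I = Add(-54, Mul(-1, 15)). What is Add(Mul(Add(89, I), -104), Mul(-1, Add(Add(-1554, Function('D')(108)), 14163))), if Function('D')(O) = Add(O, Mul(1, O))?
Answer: -14905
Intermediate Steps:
I = -69 (I = Add(-54, -15) = -69)
Function('D')(O) = Mul(2, O) (Function('D')(O) = Add(O, O) = Mul(2, O))
Add(Mul(Add(89, I), -104), Mul(-1, Add(Add(-1554, Function('D')(108)), 14163))) = Add(Mul(Add(89, -69), -104), Mul(-1, Add(Add(-1554, Mul(2, 108)), 14163))) = Add(Mul(20, -104), Mul(-1, Add(Add(-1554, 216), 14163))) = Add(-2080, Mul(-1, Add(-1338, 14163))) = Add(-2080, Mul(-1, 12825)) = Add(-2080, -12825) = -14905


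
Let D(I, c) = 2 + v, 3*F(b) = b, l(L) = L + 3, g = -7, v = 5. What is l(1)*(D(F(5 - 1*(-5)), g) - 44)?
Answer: -148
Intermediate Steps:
l(L) = 3 + L
F(b) = b/3
D(I, c) = 7 (D(I, c) = 2 + 5 = 7)
l(1)*(D(F(5 - 1*(-5)), g) - 44) = (3 + 1)*(7 - 44) = 4*(-37) = -148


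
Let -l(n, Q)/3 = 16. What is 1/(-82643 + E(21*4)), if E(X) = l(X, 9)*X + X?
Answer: -1/86591 ≈ -1.1549e-5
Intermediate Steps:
l(n, Q) = -48 (l(n, Q) = -3*16 = -48)
E(X) = -47*X (E(X) = -48*X + X = -47*X)
1/(-82643 + E(21*4)) = 1/(-82643 - 987*4) = 1/(-82643 - 47*84) = 1/(-82643 - 3948) = 1/(-86591) = -1/86591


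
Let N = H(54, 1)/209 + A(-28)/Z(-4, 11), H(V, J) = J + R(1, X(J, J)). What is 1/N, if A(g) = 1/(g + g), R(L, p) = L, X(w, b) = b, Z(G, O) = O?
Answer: 11704/93 ≈ 125.85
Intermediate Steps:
H(V, J) = 1 + J (H(V, J) = J + 1 = 1 + J)
A(g) = 1/(2*g)
N = 93/11704 (N = (1 + 1)/209 + ((1/2)/(-28))/11 = 2*(1/209) + ((1/2)*(-1/28))*(1/11) = 2/209 - 1/56*1/11 = 2/209 - 1/616 = 93/11704 ≈ 0.0079460)
1/N = 1/(93/11704) = 11704/93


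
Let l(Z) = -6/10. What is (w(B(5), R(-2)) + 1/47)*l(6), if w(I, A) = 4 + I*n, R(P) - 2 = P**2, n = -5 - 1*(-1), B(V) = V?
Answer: 2253/235 ≈ 9.5872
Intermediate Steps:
l(Z) = -3/5 (l(Z) = -6*1/10 = -3/5)
n = -4 (n = -5 + 1 = -4)
R(P) = 2 + P**2
w(I, A) = 4 - 4*I (w(I, A) = 4 + I*(-4) = 4 - 4*I)
(w(B(5), R(-2)) + 1/47)*l(6) = ((4 - 4*5) + 1/47)*(-3/5) = ((4 - 20) + 1/47)*(-3/5) = (-16 + 1/47)*(-3/5) = -751/47*(-3/5) = 2253/235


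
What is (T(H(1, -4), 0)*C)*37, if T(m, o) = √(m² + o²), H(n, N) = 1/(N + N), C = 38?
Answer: 703/4 ≈ 175.75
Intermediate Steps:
H(n, N) = 1/(2*N)
(T(H(1, -4), 0)*C)*37 = (√(((½)/(-4))² + 0²)*38)*37 = (√(((½)*(-¼))² + 0)*38)*37 = (√((-⅛)² + 0)*38)*37 = (√(1/64 + 0)*38)*37 = (√(1/64)*38)*37 = ((⅛)*38)*37 = (19/4)*37 = 703/4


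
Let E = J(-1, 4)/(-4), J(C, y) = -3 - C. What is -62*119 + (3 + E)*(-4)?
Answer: -7392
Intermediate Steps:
E = ½ (E = (-3 - 1*(-1))/(-4) = (-3 + 1)*(-¼) = -2*(-¼) = ½ ≈ 0.50000)
-62*119 + (3 + E)*(-4) = -62*119 + (3 + ½)*(-4) = -7378 + (7/2)*(-4) = -7378 - 14 = -7392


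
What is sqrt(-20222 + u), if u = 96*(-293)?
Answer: 5*I*sqrt(1934) ≈ 219.89*I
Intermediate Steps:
u = -28128
sqrt(-20222 + u) = sqrt(-20222 - 28128) = sqrt(-48350) = 5*I*sqrt(1934)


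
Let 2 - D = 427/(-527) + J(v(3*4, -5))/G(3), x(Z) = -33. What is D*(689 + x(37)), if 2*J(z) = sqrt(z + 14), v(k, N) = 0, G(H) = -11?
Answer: 971536/527 + 328*sqrt(14)/11 ≈ 1955.1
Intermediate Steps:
J(z) = sqrt(14 + z)/2 (J(z) = sqrt(z + 14)/2 = sqrt(14 + z)/2)
D = 1481/527 + sqrt(14)/22 (D = 2 - (427/(-527) + (sqrt(14 + 0)/2)/(-11)) = 2 - (427*(-1/527) + (sqrt(14)/2)*(-1/11)) = 2 - (-427/527 - sqrt(14)/22) = 2 + (427/527 + sqrt(14)/22) = 1481/527 + sqrt(14)/22 ≈ 2.9803)
D*(689 + x(37)) = (1481/527 + sqrt(14)/22)*(689 - 33) = (1481/527 + sqrt(14)/22)*656 = 971536/527 + 328*sqrt(14)/11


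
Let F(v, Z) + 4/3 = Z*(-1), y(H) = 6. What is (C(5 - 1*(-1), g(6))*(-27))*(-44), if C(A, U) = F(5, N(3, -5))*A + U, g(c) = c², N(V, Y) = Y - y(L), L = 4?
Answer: 111672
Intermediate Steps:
N(V, Y) = -6 + Y (N(V, Y) = Y - 1*6 = Y - 6 = -6 + Y)
F(v, Z) = -4/3 - Z (F(v, Z) = -4/3 + Z*(-1) = -4/3 - Z)
C(A, U) = U + 29*A/3 (C(A, U) = (-4/3 - (-6 - 5))*A + U = (-4/3 - 1*(-11))*A + U = (-4/3 + 11)*A + U = 29*A/3 + U = U + 29*A/3)
(C(5 - 1*(-1), g(6))*(-27))*(-44) = ((6² + 29*(5 - 1*(-1))/3)*(-27))*(-44) = ((36 + 29*(5 + 1)/3)*(-27))*(-44) = ((36 + (29/3)*6)*(-27))*(-44) = ((36 + 58)*(-27))*(-44) = (94*(-27))*(-44) = -2538*(-44) = 111672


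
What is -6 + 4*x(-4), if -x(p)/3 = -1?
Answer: 6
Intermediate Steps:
x(p) = 3 (x(p) = -3*(-1) = 3)
-6 + 4*x(-4) = -6 + 4*3 = -6 + 12 = 6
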